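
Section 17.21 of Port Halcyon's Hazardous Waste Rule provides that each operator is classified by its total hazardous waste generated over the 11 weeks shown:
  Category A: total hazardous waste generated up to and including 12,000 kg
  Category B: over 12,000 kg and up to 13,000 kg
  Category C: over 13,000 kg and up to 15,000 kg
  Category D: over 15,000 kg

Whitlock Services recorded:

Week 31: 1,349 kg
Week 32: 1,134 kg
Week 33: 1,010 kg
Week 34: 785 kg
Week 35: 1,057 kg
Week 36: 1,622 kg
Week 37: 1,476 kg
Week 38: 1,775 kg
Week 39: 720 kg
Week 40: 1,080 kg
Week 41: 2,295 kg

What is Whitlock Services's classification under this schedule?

Category C

Total hazardous waste generated: 1,349 kg + 1,134 kg + 1,010 kg + 785 kg + 1,057 kg + 1,622 kg + 1,476 kg + 1,775 kg + 720 kg + 1,080 kg + 2,295 kg = 14,303 kg.
13,000 kg < 14,303 kg ≤ 15,000 kg, so Category C applies.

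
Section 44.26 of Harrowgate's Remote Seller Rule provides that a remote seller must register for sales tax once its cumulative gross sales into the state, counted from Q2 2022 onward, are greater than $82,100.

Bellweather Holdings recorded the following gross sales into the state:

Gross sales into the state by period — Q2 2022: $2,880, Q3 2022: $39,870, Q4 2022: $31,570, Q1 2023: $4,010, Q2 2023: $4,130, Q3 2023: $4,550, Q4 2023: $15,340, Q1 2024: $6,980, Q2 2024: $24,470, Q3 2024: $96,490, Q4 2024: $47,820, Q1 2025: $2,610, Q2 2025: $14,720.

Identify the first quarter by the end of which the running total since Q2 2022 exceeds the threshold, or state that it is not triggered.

Q2 2023

Through Q2 2022: $2,880
Through Q3 2022: $42,750
Through Q4 2022: $74,320
Through Q1 2023: $78,330
Through Q2 2023: $82,460 ← exceeds threshold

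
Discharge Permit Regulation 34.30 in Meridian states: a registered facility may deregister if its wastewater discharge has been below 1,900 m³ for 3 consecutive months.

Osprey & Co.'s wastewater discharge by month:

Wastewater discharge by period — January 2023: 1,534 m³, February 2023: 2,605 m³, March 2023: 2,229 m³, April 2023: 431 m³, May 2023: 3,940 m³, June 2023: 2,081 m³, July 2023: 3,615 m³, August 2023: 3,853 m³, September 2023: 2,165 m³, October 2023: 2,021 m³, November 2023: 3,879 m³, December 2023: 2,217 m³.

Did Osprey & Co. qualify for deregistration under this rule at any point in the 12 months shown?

Months below 1,900 m³: January 2023, April 2023.
Longest run of consecutive months below the threshold: 1.
1 < 3, so Osprey & Co. never became eligible.

No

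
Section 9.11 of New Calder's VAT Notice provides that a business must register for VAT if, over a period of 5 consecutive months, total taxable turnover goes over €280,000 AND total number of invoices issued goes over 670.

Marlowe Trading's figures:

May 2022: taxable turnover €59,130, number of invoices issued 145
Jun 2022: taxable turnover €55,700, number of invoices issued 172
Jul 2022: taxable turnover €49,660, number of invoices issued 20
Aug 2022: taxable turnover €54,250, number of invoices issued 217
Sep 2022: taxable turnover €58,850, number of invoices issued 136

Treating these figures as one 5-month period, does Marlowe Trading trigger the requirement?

Total taxable turnover: €59,130 + €55,700 + €49,660 + €54,250 + €58,850 = €277,590 (≤ €280,000).
Total number of invoices issued: 145 + 172 + 20 + 217 + 136 = 690 (> 670).
The test is 'and': the rule requires both, and at least one is not exceeded.

No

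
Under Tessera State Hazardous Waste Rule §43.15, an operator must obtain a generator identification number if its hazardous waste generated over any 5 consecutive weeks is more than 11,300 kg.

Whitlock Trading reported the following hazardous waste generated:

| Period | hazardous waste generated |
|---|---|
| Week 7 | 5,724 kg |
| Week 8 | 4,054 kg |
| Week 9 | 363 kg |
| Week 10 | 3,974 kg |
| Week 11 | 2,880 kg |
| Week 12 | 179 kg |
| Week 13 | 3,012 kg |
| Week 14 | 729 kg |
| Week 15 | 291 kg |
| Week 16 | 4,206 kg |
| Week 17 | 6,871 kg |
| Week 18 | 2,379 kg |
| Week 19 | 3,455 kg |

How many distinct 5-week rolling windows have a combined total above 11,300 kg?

Week 7–Week 11: 5,724 kg + 4,054 kg + 363 kg + 3,974 kg + 2,880 kg = 16,995 kg (over)
Week 8–Week 12: 4,054 kg + 363 kg + 3,974 kg + 2,880 kg + 179 kg = 11,450 kg (over)
Week 9–Week 13: 363 kg + 3,974 kg + 2,880 kg + 179 kg + 3,012 kg = 10,408 kg (under)
Week 10–Week 14: 3,974 kg + 2,880 kg + 179 kg + 3,012 kg + 729 kg = 10,774 kg (under)
Week 11–Week 15: 2,880 kg + 179 kg + 3,012 kg + 729 kg + 291 kg = 7,091 kg (under)
Week 12–Week 16: 179 kg + 3,012 kg + 729 kg + 291 kg + 4,206 kg = 8,417 kg (under)
Week 13–Week 17: 3,012 kg + 729 kg + 291 kg + 4,206 kg + 6,871 kg = 15,109 kg (over)
Week 14–Week 18: 729 kg + 291 kg + 4,206 kg + 6,871 kg + 2,379 kg = 14,476 kg (over)
Week 15–Week 19: 291 kg + 4,206 kg + 6,871 kg + 2,379 kg + 3,455 kg = 17,202 kg (over)
5 windows exceed the threshold.

5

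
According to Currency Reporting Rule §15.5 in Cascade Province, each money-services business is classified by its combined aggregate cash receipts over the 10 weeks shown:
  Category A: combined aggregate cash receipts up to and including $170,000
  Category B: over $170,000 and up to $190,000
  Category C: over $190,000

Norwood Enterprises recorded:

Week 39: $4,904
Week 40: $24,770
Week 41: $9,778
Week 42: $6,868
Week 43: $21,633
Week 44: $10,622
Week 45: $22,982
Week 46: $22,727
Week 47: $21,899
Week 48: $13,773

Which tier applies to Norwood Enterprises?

Category A

Combined aggregate cash receipts: $4,904 + $24,770 + $9,778 + $6,868 + $21,633 + $10,622 + $22,982 + $22,727 + $21,899 + $13,773 = $159,956.
$159,956 ≤ $170,000, so Category A applies.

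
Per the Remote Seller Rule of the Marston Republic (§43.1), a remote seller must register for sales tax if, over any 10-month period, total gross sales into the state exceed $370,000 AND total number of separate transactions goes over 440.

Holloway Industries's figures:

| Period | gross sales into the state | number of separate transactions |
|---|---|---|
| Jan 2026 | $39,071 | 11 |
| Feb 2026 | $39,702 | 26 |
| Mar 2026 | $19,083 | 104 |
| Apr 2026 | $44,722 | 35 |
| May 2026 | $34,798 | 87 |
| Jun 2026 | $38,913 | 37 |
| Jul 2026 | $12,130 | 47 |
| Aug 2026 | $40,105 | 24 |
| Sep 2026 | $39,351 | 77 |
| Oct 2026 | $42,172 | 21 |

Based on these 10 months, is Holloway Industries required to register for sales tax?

No

Total gross sales into the state: $39,071 + $39,702 + $19,083 + $44,722 + $34,798 + $38,913 + $12,130 + $40,105 + $39,351 + $42,172 = $350,047 (≤ $370,000).
Total number of separate transactions: 11 + 26 + 104 + 35 + 87 + 37 + 47 + 24 + 77 + 21 = 469 (> 440).
The test is 'and': the rule requires both, and at least one is not exceeded.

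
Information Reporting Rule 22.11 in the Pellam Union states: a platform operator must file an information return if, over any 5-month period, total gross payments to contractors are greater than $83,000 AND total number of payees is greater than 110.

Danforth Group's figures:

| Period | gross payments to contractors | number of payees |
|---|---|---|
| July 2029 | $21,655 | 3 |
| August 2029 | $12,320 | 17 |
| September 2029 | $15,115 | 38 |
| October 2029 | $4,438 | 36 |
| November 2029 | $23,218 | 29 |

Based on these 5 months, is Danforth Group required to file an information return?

No

Total gross payments to contractors: $21,655 + $12,320 + $15,115 + $4,438 + $23,218 = $76,746 (≤ $83,000).
Total number of payees: 3 + 17 + 38 + 36 + 29 = 123 (> 110).
The test is 'and': the rule requires both, and at least one is not exceeded.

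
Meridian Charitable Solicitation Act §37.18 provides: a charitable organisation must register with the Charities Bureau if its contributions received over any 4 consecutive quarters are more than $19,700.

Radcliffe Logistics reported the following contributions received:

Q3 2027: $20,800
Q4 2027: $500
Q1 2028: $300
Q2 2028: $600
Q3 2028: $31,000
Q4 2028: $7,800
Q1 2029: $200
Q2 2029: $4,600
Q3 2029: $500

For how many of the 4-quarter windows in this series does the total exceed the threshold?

Q3 2027–Q2 2028: $20,800 + $500 + $300 + $600 = $22,200 (over)
Q4 2027–Q3 2028: $500 + $300 + $600 + $31,000 = $32,400 (over)
Q1 2028–Q4 2028: $300 + $600 + $31,000 + $7,800 = $39,700 (over)
Q2 2028–Q1 2029: $600 + $31,000 + $7,800 + $200 = $39,600 (over)
Q3 2028–Q2 2029: $31,000 + $7,800 + $200 + $4,600 = $43,600 (over)
Q4 2028–Q3 2029: $7,800 + $200 + $4,600 + $500 = $13,100 (under)
5 windows exceed the threshold.

5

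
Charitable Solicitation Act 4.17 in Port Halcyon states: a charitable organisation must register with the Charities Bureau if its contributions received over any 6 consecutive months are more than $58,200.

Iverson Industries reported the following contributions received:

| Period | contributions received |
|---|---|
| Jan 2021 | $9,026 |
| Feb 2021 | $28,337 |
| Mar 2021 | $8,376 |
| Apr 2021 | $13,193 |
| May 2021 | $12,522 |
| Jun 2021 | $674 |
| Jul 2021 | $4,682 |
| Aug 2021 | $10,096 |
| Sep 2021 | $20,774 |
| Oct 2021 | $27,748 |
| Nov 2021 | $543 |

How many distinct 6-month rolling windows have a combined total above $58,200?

Jan 2021–Jun 2021: $9,026 + $28,337 + $8,376 + $13,193 + $12,522 + $674 = $72,128 (over)
Feb 2021–Jul 2021: $28,337 + $8,376 + $13,193 + $12,522 + $674 + $4,682 = $67,784 (over)
Mar 2021–Aug 2021: $8,376 + $13,193 + $12,522 + $674 + $4,682 + $10,096 = $49,543 (under)
Apr 2021–Sep 2021: $13,193 + $12,522 + $674 + $4,682 + $10,096 + $20,774 = $61,941 (over)
May 2021–Oct 2021: $12,522 + $674 + $4,682 + $10,096 + $20,774 + $27,748 = $76,496 (over)
Jun 2021–Nov 2021: $674 + $4,682 + $10,096 + $20,774 + $27,748 + $543 = $64,517 (over)
5 windows exceed the threshold.

5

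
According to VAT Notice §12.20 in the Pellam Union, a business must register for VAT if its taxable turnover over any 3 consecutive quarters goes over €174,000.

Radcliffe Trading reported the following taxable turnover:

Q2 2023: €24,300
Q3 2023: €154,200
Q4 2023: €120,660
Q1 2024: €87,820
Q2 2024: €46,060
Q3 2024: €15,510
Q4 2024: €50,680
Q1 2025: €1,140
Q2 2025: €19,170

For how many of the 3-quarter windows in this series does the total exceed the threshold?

Q2 2023–Q4 2023: €24,300 + €154,200 + €120,660 = €299,160 (over)
Q3 2023–Q1 2024: €154,200 + €120,660 + €87,820 = €362,680 (over)
Q4 2023–Q2 2024: €120,660 + €87,820 + €46,060 = €254,540 (over)
Q1 2024–Q3 2024: €87,820 + €46,060 + €15,510 = €149,390 (under)
Q2 2024–Q4 2024: €46,060 + €15,510 + €50,680 = €112,250 (under)
Q3 2024–Q1 2025: €15,510 + €50,680 + €1,140 = €67,330 (under)
Q4 2024–Q2 2025: €50,680 + €1,140 + €19,170 = €70,990 (under)
3 windows exceed the threshold.

3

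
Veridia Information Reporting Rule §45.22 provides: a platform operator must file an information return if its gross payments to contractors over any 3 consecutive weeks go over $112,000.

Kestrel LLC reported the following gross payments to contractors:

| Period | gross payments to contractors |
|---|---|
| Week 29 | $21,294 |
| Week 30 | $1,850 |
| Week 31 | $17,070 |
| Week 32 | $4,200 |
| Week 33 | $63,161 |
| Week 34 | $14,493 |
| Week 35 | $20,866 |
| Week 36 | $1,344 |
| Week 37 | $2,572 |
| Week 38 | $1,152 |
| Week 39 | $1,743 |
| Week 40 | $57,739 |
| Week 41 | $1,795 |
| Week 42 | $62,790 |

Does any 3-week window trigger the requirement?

Yes

Week 29–Week 31: $21,294 + $1,850 + $17,070 = $40,214 (under)
Week 30–Week 32: $1,850 + $17,070 + $4,200 = $23,120 (under)
Week 31–Week 33: $17,070 + $4,200 + $63,161 = $84,431 (under)
Week 32–Week 34: $4,200 + $63,161 + $14,493 = $81,854 (under)
Week 33–Week 35: $63,161 + $14,493 + $20,866 = $98,520 (under)
Week 34–Week 36: $14,493 + $20,866 + $1,344 = $36,703 (under)
Week 35–Week 37: $20,866 + $1,344 + $2,572 = $24,782 (under)
Week 36–Week 38: $1,344 + $2,572 + $1,152 = $5,068 (under)
Week 37–Week 39: $2,572 + $1,152 + $1,743 = $5,467 (under)
Week 38–Week 40: $1,152 + $1,743 + $57,739 = $60,634 (under)
Week 39–Week 41: $1,743 + $57,739 + $1,795 = $61,277 (under)
Week 40–Week 42: $57,739 + $1,795 + $62,790 = $122,324 (over)
At least one window exceeds $112,000.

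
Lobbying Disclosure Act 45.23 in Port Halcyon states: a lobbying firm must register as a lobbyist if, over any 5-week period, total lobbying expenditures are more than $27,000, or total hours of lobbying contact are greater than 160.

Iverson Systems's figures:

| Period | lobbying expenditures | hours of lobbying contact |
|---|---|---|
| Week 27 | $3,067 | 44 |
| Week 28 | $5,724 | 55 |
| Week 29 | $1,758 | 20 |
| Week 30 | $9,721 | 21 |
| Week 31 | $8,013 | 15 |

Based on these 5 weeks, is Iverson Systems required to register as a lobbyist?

Total lobbying expenditures: $3,067 + $5,724 + $1,758 + $9,721 + $8,013 = $28,283 (> $27,000).
Total hours of lobbying contact: 44 + 55 + 20 + 21 + 15 = 155 (≤ 160).
The test is 'or': at least one threshold is exceeded.

Yes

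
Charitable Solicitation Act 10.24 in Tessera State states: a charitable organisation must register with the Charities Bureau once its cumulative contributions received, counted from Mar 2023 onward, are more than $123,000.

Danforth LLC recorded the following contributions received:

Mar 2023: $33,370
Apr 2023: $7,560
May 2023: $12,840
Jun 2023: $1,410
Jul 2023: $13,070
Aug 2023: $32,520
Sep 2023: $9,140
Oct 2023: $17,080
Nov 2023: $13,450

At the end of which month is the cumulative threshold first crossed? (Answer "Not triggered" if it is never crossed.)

Through Mar 2023: $33,370
Through Apr 2023: $40,930
Through May 2023: $53,770
Through Jun 2023: $55,180
Through Jul 2023: $68,250
Through Aug 2023: $100,770
Through Sep 2023: $109,910
Through Oct 2023: $126,990 ← exceeds threshold

Oct 2023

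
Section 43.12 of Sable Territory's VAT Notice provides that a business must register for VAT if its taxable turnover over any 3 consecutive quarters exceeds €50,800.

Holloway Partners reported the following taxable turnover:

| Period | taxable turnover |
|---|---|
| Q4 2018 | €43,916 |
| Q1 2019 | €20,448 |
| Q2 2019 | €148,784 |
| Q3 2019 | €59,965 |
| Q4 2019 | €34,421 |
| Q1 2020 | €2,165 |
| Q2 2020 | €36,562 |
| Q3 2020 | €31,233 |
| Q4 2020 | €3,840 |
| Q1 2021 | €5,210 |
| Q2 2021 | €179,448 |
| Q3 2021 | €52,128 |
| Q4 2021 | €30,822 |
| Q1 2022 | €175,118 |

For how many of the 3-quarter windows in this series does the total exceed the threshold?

Q4 2018–Q2 2019: €43,916 + €20,448 + €148,784 = €213,148 (over)
Q1 2019–Q3 2019: €20,448 + €148,784 + €59,965 = €229,197 (over)
Q2 2019–Q4 2019: €148,784 + €59,965 + €34,421 = €243,170 (over)
Q3 2019–Q1 2020: €59,965 + €34,421 + €2,165 = €96,551 (over)
Q4 2019–Q2 2020: €34,421 + €2,165 + €36,562 = €73,148 (over)
Q1 2020–Q3 2020: €2,165 + €36,562 + €31,233 = €69,960 (over)
Q2 2020–Q4 2020: €36,562 + €31,233 + €3,840 = €71,635 (over)
Q3 2020–Q1 2021: €31,233 + €3,840 + €5,210 = €40,283 (under)
Q4 2020–Q2 2021: €3,840 + €5,210 + €179,448 = €188,498 (over)
Q1 2021–Q3 2021: €5,210 + €179,448 + €52,128 = €236,786 (over)
Q2 2021–Q4 2021: €179,448 + €52,128 + €30,822 = €262,398 (over)
Q3 2021–Q1 2022: €52,128 + €30,822 + €175,118 = €258,068 (over)
11 windows exceed the threshold.

11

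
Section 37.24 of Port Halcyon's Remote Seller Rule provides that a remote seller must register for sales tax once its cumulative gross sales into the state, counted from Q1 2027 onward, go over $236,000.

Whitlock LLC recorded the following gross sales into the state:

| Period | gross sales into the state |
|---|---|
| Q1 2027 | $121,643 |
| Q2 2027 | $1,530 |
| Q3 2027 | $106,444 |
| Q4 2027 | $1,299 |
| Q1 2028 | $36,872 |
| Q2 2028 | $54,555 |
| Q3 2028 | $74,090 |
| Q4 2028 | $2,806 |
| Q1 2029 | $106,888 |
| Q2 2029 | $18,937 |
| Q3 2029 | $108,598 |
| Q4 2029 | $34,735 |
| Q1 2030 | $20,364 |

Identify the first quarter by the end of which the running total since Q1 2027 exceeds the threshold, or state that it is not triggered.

Through Q1 2027: $121,643
Through Q2 2027: $123,173
Through Q3 2027: $229,617
Through Q4 2027: $230,916
Through Q1 2028: $267,788 ← exceeds threshold

Q1 2028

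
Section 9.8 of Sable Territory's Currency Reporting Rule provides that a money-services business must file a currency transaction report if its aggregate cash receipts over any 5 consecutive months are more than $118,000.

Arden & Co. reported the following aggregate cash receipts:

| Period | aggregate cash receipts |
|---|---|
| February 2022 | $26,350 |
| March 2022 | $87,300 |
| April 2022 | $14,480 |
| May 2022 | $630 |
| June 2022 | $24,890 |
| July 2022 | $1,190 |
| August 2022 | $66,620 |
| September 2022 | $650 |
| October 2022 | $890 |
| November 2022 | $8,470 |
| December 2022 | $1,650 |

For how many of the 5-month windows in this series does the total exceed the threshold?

2

February 2022–June 2022: $26,350 + $87,300 + $14,480 + $630 + $24,890 = $153,650 (over)
March 2022–July 2022: $87,300 + $14,480 + $630 + $24,890 + $1,190 = $128,490 (over)
April 2022–August 2022: $14,480 + $630 + $24,890 + $1,190 + $66,620 = $107,810 (under)
May 2022–September 2022: $630 + $24,890 + $1,190 + $66,620 + $650 = $93,980 (under)
June 2022–October 2022: $24,890 + $1,190 + $66,620 + $650 + $890 = $94,240 (under)
July 2022–November 2022: $1,190 + $66,620 + $650 + $890 + $8,470 = $77,820 (under)
August 2022–December 2022: $66,620 + $650 + $890 + $8,470 + $1,650 = $78,280 (under)
2 windows exceed the threshold.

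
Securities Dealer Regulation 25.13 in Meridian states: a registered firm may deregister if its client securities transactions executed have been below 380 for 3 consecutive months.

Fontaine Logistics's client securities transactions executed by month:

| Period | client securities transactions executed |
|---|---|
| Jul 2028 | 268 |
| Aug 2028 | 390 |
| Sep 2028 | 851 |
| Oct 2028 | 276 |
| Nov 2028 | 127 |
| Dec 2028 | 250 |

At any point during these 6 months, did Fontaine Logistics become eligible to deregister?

Months below 380: Jul 2028, Oct 2028, Nov 2028, Dec 2028.
Longest run of consecutive months below the threshold: 3.
3 ≥ 3, so Fontaine Logistics became eligible.

Yes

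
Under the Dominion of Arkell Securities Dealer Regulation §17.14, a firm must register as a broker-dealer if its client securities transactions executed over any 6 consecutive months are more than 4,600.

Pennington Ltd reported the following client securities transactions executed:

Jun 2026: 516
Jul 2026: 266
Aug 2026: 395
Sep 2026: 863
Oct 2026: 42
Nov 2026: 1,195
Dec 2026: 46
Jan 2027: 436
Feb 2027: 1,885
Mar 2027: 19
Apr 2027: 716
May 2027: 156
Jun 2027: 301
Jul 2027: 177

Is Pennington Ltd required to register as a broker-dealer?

Jun 2026–Nov 2026: 516 + 266 + 395 + 863 + 42 + 1,195 = 3,277 (under)
Jul 2026–Dec 2026: 266 + 395 + 863 + 42 + 1,195 + 46 = 2,807 (under)
Aug 2026–Jan 2027: 395 + 863 + 42 + 1,195 + 46 + 436 = 2,977 (under)
Sep 2026–Feb 2027: 863 + 42 + 1,195 + 46 + 436 + 1,885 = 4,467 (under)
Oct 2026–Mar 2027: 42 + 1,195 + 46 + 436 + 1,885 + 19 = 3,623 (under)
Nov 2026–Apr 2027: 1,195 + 46 + 436 + 1,885 + 19 + 716 = 4,297 (under)
Dec 2026–May 2027: 46 + 436 + 1,885 + 19 + 716 + 156 = 3,258 (under)
Jan 2027–Jun 2027: 436 + 1,885 + 19 + 716 + 156 + 301 = 3,513 (under)
Feb 2027–Jul 2027: 1,885 + 19 + 716 + 156 + 301 + 177 = 3,254 (under)
No window exceeds 4,600.

No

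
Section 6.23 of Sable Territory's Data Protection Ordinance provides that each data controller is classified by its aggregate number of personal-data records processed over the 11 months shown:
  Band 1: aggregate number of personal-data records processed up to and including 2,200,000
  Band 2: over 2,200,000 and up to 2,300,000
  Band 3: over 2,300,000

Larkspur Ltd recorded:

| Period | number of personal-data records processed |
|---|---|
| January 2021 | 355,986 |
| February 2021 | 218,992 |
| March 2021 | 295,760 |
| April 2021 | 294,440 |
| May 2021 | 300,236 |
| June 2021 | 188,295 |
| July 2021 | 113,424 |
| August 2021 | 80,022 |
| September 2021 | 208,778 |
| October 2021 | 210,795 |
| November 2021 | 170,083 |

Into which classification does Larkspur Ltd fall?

Aggregate number of personal-data records processed: 355,986 + 218,992 + 295,760 + 294,440 + 300,236 + 188,295 + 113,424 + 80,022 + 208,778 + 210,795 + 170,083 = 2,436,811.
2,436,811 > 2,300,000, so Band 3 applies.

Band 3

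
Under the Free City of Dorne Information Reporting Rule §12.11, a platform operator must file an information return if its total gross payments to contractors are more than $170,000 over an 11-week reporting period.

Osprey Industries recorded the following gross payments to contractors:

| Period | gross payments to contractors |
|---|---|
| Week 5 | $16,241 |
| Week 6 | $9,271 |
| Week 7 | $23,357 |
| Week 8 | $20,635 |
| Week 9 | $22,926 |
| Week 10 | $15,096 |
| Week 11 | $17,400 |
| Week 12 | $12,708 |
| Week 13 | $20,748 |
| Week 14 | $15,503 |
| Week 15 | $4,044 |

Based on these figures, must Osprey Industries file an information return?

Total gross payments to contractors: $16,241 + $9,271 + $23,357 + $20,635 + $22,926 + $15,096 + $17,400 + $12,708 + $20,748 + $15,503 + $4,044 = $177,929.
$177,929 > $170,000, so the threshold is exceeded.

Yes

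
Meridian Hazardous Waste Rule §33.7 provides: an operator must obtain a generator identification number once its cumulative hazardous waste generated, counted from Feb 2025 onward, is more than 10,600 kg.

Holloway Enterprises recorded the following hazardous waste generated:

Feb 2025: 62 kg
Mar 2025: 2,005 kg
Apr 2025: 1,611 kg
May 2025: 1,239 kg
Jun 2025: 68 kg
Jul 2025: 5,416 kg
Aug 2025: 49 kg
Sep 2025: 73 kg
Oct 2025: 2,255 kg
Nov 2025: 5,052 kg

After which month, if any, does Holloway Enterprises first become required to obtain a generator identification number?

Oct 2025

Through Feb 2025: 62 kg
Through Mar 2025: 2,067 kg
Through Apr 2025: 3,678 kg
Through May 2025: 4,917 kg
Through Jun 2025: 4,985 kg
Through Jul 2025: 10,401 kg
Through Aug 2025: 10,450 kg
Through Sep 2025: 10,523 kg
Through Oct 2025: 12,778 kg ← exceeds threshold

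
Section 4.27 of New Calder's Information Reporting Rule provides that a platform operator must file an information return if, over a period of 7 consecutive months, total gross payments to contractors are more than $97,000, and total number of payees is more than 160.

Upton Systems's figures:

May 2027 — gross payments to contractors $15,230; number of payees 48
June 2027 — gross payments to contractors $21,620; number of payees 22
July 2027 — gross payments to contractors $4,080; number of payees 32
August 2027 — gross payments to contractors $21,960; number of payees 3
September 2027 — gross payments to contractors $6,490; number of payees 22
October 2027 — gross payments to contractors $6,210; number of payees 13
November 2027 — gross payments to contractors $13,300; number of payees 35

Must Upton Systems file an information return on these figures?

Total gross payments to contractors: $15,230 + $21,620 + $4,080 + $21,960 + $6,490 + $6,210 + $13,300 = $88,890 (≤ $97,000).
Total number of payees: 48 + 22 + 32 + 3 + 22 + 13 + 35 = 175 (> 160).
The test is 'and': the rule requires both, and at least one is not exceeded.

No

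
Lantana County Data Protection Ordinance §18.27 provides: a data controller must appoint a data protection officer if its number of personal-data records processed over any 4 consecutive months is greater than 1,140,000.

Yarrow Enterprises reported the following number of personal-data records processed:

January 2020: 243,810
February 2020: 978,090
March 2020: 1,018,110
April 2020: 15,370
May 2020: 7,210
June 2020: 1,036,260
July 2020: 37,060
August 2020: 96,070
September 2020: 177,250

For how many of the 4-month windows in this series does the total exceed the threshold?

January 2020–April 2020: 243,810 + 978,090 + 1,018,110 + 15,370 = 2,255,380 (over)
February 2020–May 2020: 978,090 + 1,018,110 + 15,370 + 7,210 = 2,018,780 (over)
March 2020–June 2020: 1,018,110 + 15,370 + 7,210 + 1,036,260 = 2,076,950 (over)
April 2020–July 2020: 15,370 + 7,210 + 1,036,260 + 37,060 = 1,095,900 (under)
May 2020–August 2020: 7,210 + 1,036,260 + 37,060 + 96,070 = 1,176,600 (over)
June 2020–September 2020: 1,036,260 + 37,060 + 96,070 + 177,250 = 1,346,640 (over)
5 windows exceed the threshold.

5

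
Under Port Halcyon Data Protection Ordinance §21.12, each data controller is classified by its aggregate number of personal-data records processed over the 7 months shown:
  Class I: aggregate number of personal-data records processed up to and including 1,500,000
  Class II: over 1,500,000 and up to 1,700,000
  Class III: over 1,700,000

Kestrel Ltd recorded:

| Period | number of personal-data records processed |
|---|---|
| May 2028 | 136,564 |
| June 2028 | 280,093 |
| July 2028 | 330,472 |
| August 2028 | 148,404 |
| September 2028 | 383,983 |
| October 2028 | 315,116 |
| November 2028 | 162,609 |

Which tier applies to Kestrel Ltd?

Class III

Aggregate number of personal-data records processed: 136,564 + 280,093 + 330,472 + 148,404 + 383,983 + 315,116 + 162,609 = 1,757,241.
1,757,241 > 1,700,000, so Class III applies.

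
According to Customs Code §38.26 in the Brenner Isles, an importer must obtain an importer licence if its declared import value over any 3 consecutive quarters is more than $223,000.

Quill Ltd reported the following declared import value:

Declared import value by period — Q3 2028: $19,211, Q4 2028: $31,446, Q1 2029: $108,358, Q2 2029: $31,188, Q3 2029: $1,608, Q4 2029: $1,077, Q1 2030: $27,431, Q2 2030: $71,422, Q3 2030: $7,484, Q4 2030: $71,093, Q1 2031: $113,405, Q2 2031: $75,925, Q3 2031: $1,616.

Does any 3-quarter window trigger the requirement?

Q3 2028–Q1 2029: $19,211 + $31,446 + $108,358 = $159,015 (under)
Q4 2028–Q2 2029: $31,446 + $108,358 + $31,188 = $170,992 (under)
Q1 2029–Q3 2029: $108,358 + $31,188 + $1,608 = $141,154 (under)
Q2 2029–Q4 2029: $31,188 + $1,608 + $1,077 = $33,873 (under)
Q3 2029–Q1 2030: $1,608 + $1,077 + $27,431 = $30,116 (under)
Q4 2029–Q2 2030: $1,077 + $27,431 + $71,422 = $99,930 (under)
Q1 2030–Q3 2030: $27,431 + $71,422 + $7,484 = $106,337 (under)
Q2 2030–Q4 2030: $71,422 + $7,484 + $71,093 = $149,999 (under)
Q3 2030–Q1 2031: $7,484 + $71,093 + $113,405 = $191,982 (under)
Q4 2030–Q2 2031: $71,093 + $113,405 + $75,925 = $260,423 (over)
Q1 2031–Q3 2031: $113,405 + $75,925 + $1,616 = $190,946 (under)
At least one window exceeds $223,000.

Yes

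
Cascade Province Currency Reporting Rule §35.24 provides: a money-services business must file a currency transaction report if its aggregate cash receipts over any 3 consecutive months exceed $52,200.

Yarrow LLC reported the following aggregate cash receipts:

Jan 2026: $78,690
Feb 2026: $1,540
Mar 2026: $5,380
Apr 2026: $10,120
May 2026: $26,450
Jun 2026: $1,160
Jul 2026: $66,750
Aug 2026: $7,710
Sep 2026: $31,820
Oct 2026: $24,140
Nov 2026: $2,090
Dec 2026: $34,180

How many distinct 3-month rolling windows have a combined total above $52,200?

Jan 2026–Mar 2026: $78,690 + $1,540 + $5,380 = $85,610 (over)
Feb 2026–Apr 2026: $1,540 + $5,380 + $10,120 = $17,040 (under)
Mar 2026–May 2026: $5,380 + $10,120 + $26,450 = $41,950 (under)
Apr 2026–Jun 2026: $10,120 + $26,450 + $1,160 = $37,730 (under)
May 2026–Jul 2026: $26,450 + $1,160 + $66,750 = $94,360 (over)
Jun 2026–Aug 2026: $1,160 + $66,750 + $7,710 = $75,620 (over)
Jul 2026–Sep 2026: $66,750 + $7,710 + $31,820 = $106,280 (over)
Aug 2026–Oct 2026: $7,710 + $31,820 + $24,140 = $63,670 (over)
Sep 2026–Nov 2026: $31,820 + $24,140 + $2,090 = $58,050 (over)
Oct 2026–Dec 2026: $24,140 + $2,090 + $34,180 = $60,410 (over)
7 windows exceed the threshold.

7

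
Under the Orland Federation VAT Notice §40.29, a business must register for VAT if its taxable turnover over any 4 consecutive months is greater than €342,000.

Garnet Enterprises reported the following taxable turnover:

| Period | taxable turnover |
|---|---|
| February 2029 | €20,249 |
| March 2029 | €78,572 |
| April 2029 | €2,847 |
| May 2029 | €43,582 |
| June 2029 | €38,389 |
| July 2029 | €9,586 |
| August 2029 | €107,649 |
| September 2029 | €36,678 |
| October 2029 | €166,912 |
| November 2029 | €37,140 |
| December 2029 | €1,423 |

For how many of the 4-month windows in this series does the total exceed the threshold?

February 2029–May 2029: €20,249 + €78,572 + €2,847 + €43,582 = €145,250 (under)
March 2029–June 2029: €78,572 + €2,847 + €43,582 + €38,389 = €163,390 (under)
April 2029–July 2029: €2,847 + €43,582 + €38,389 + €9,586 = €94,404 (under)
May 2029–August 2029: €43,582 + €38,389 + €9,586 + €107,649 = €199,206 (under)
June 2029–September 2029: €38,389 + €9,586 + €107,649 + €36,678 = €192,302 (under)
July 2029–October 2029: €9,586 + €107,649 + €36,678 + €166,912 = €320,825 (under)
August 2029–November 2029: €107,649 + €36,678 + €166,912 + €37,140 = €348,379 (over)
September 2029–December 2029: €36,678 + €166,912 + €37,140 + €1,423 = €242,153 (under)
1 window exceeds the threshold.

1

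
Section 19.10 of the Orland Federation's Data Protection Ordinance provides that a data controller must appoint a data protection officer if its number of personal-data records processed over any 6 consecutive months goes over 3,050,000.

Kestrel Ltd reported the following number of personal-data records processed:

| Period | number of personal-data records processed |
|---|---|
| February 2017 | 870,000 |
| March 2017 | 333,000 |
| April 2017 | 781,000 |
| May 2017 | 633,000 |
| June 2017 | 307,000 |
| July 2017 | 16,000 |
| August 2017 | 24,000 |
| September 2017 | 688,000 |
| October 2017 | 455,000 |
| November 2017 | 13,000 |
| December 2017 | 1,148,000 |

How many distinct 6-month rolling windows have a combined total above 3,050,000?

0

February 2017–July 2017: 870,000 + 333,000 + 781,000 + 633,000 + 307,000 + 16,000 = 2,940,000 (under)
March 2017–August 2017: 333,000 + 781,000 + 633,000 + 307,000 + 16,000 + 24,000 = 2,094,000 (under)
April 2017–September 2017: 781,000 + 633,000 + 307,000 + 16,000 + 24,000 + 688,000 = 2,449,000 (under)
May 2017–October 2017: 633,000 + 307,000 + 16,000 + 24,000 + 688,000 + 455,000 = 2,123,000 (under)
June 2017–November 2017: 307,000 + 16,000 + 24,000 + 688,000 + 455,000 + 13,000 = 1,503,000 (under)
July 2017–December 2017: 16,000 + 24,000 + 688,000 + 455,000 + 13,000 + 1,148,000 = 2,344,000 (under)
0 windows exceed the threshold.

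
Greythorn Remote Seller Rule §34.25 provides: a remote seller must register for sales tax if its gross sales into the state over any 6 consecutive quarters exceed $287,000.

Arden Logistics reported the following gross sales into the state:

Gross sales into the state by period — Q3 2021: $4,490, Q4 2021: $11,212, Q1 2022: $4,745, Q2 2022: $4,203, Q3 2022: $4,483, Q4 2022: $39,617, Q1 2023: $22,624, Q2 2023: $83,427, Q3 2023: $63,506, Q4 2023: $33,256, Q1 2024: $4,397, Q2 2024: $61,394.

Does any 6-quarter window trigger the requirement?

No

Q3 2021–Q4 2022: $4,490 + $11,212 + $4,745 + $4,203 + $4,483 + $39,617 = $68,750 (under)
Q4 2021–Q1 2023: $11,212 + $4,745 + $4,203 + $4,483 + $39,617 + $22,624 = $86,884 (under)
Q1 2022–Q2 2023: $4,745 + $4,203 + $4,483 + $39,617 + $22,624 + $83,427 = $159,099 (under)
Q2 2022–Q3 2023: $4,203 + $4,483 + $39,617 + $22,624 + $83,427 + $63,506 = $217,860 (under)
Q3 2022–Q4 2023: $4,483 + $39,617 + $22,624 + $83,427 + $63,506 + $33,256 = $246,913 (under)
Q4 2022–Q1 2024: $39,617 + $22,624 + $83,427 + $63,506 + $33,256 + $4,397 = $246,827 (under)
Q1 2023–Q2 2024: $22,624 + $83,427 + $63,506 + $33,256 + $4,397 + $61,394 = $268,604 (under)
No window exceeds $287,000.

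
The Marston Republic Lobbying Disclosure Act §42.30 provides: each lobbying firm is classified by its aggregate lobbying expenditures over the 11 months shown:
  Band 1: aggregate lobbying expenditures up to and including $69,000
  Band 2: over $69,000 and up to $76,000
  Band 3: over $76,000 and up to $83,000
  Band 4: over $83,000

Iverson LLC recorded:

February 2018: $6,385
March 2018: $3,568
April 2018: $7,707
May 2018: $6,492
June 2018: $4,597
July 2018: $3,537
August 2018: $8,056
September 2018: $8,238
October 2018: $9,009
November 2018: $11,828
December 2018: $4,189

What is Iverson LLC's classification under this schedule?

Aggregate lobbying expenditures: $6,385 + $3,568 + $7,707 + $6,492 + $4,597 + $3,537 + $8,056 + $8,238 + $9,009 + $11,828 + $4,189 = $73,606.
$69,000 < $73,606 ≤ $76,000, so Band 2 applies.

Band 2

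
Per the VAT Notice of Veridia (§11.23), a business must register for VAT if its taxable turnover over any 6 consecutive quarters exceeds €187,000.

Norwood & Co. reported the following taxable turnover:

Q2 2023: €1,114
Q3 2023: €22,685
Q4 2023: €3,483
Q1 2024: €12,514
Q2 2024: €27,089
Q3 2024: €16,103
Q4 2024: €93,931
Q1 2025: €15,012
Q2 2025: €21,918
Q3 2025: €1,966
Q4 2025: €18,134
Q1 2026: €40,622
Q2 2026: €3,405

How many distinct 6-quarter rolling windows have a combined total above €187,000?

1

Q2 2023–Q3 2024: €1,114 + €22,685 + €3,483 + €12,514 + €27,089 + €16,103 = €82,988 (under)
Q3 2023–Q4 2024: €22,685 + €3,483 + €12,514 + €27,089 + €16,103 + €93,931 = €175,805 (under)
Q4 2023–Q1 2025: €3,483 + €12,514 + €27,089 + €16,103 + €93,931 + €15,012 = €168,132 (under)
Q1 2024–Q2 2025: €12,514 + €27,089 + €16,103 + €93,931 + €15,012 + €21,918 = €186,567 (under)
Q2 2024–Q3 2025: €27,089 + €16,103 + €93,931 + €15,012 + €21,918 + €1,966 = €176,019 (under)
Q3 2024–Q4 2025: €16,103 + €93,931 + €15,012 + €21,918 + €1,966 + €18,134 = €167,064 (under)
Q4 2024–Q1 2026: €93,931 + €15,012 + €21,918 + €1,966 + €18,134 + €40,622 = €191,583 (over)
Q1 2025–Q2 2026: €15,012 + €21,918 + €1,966 + €18,134 + €40,622 + €3,405 = €101,057 (under)
1 window exceeds the threshold.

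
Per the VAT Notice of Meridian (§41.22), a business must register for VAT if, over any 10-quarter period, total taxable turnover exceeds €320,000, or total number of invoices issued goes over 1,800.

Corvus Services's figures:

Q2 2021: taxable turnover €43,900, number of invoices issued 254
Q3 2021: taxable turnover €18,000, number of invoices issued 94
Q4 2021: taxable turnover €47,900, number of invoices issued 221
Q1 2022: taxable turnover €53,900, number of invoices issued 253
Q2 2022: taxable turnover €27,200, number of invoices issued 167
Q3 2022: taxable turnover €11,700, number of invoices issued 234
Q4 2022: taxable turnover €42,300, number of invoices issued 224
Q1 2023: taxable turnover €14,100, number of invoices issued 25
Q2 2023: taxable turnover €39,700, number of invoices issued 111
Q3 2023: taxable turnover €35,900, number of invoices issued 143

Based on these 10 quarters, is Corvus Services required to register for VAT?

Yes

Total taxable turnover: €43,900 + €18,000 + €47,900 + €53,900 + €27,200 + €11,700 + €42,300 + €14,100 + €39,700 + €35,900 = €334,600 (> €320,000).
Total number of invoices issued: 254 + 94 + 221 + 253 + 167 + 234 + 224 + 25 + 111 + 143 = 1,726 (≤ 1,800).
The test is 'or': at least one threshold is exceeded.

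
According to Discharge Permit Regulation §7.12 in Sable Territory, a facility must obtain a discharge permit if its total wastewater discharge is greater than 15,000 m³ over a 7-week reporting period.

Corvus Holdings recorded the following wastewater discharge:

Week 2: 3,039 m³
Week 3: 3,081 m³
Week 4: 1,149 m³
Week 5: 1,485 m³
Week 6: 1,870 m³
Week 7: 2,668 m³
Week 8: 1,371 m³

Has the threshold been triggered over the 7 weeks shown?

Total wastewater discharge: 3,039 m³ + 3,081 m³ + 1,149 m³ + 1,485 m³ + 1,870 m³ + 2,668 m³ + 1,371 m³ = 14,663 m³.
14,663 m³ ≤ 15,000 m³, so the threshold is not exceeded.

No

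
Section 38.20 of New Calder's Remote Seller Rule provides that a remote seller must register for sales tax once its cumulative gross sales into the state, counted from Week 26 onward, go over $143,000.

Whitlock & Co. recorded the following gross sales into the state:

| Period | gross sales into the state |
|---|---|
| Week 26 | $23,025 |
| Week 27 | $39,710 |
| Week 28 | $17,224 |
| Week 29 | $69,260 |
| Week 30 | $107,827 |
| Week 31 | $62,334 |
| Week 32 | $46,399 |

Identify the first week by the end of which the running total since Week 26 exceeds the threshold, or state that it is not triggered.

Week 29

Through Week 26: $23,025
Through Week 27: $62,735
Through Week 28: $79,959
Through Week 29: $149,219 ← exceeds threshold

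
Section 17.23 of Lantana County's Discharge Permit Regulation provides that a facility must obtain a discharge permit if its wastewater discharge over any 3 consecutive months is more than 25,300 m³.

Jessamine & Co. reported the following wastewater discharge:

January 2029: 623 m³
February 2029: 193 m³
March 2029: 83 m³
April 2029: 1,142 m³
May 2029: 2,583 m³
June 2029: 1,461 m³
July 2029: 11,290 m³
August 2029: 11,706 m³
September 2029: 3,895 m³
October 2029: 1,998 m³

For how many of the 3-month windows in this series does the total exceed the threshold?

1

January 2029–March 2029: 623 m³ + 193 m³ + 83 m³ = 899 m³ (under)
February 2029–April 2029: 193 m³ + 83 m³ + 1,142 m³ = 1,418 m³ (under)
March 2029–May 2029: 83 m³ + 1,142 m³ + 2,583 m³ = 3,808 m³ (under)
April 2029–June 2029: 1,142 m³ + 2,583 m³ + 1,461 m³ = 5,186 m³ (under)
May 2029–July 2029: 2,583 m³ + 1,461 m³ + 11,290 m³ = 15,334 m³ (under)
June 2029–August 2029: 1,461 m³ + 11,290 m³ + 11,706 m³ = 24,457 m³ (under)
July 2029–September 2029: 11,290 m³ + 11,706 m³ + 3,895 m³ = 26,891 m³ (over)
August 2029–October 2029: 11,706 m³ + 3,895 m³ + 1,998 m³ = 17,599 m³ (under)
1 window exceeds the threshold.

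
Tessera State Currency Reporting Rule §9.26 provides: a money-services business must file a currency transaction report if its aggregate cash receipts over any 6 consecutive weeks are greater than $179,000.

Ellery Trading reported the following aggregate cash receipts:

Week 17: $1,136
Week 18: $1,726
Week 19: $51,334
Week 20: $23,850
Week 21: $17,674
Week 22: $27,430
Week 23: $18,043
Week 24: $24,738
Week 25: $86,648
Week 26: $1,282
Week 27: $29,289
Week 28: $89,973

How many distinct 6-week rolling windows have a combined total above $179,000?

3

Week 17–Week 22: $1,136 + $1,726 + $51,334 + $23,850 + $17,674 + $27,430 = $123,150 (under)
Week 18–Week 23: $1,726 + $51,334 + $23,850 + $17,674 + $27,430 + $18,043 = $140,057 (under)
Week 19–Week 24: $51,334 + $23,850 + $17,674 + $27,430 + $18,043 + $24,738 = $163,069 (under)
Week 20–Week 25: $23,850 + $17,674 + $27,430 + $18,043 + $24,738 + $86,648 = $198,383 (over)
Week 21–Week 26: $17,674 + $27,430 + $18,043 + $24,738 + $86,648 + $1,282 = $175,815 (under)
Week 22–Week 27: $27,430 + $18,043 + $24,738 + $86,648 + $1,282 + $29,289 = $187,430 (over)
Week 23–Week 28: $18,043 + $24,738 + $86,648 + $1,282 + $29,289 + $89,973 = $249,973 (over)
3 windows exceed the threshold.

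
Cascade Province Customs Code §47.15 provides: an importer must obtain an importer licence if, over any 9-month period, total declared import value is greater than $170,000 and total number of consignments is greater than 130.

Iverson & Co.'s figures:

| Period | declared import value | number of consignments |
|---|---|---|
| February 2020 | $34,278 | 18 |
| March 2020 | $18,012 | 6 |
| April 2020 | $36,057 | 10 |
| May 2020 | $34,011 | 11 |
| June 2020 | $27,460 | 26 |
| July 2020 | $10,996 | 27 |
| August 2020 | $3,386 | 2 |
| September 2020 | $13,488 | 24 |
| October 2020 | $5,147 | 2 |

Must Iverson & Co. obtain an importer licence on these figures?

No

Total declared import value: $34,278 + $18,012 + $36,057 + $34,011 + $27,460 + $10,996 + $3,386 + $13,488 + $5,147 = $182,835 (> $170,000).
Total number of consignments: 18 + 6 + 10 + 11 + 26 + 27 + 2 + 24 + 2 = 126 (≤ 130).
The test is 'and': the rule requires both, and at least one is not exceeded.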